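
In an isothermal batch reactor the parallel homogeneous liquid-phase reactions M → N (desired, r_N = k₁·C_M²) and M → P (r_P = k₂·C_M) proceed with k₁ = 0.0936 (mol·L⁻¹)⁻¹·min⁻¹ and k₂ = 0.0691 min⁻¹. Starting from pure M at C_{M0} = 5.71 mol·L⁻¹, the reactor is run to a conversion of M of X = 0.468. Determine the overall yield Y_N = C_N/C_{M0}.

0.399

C_M = C_{M0}(1−X) = 3.038 mol·L⁻¹.
Along a PFR/batch, dC_P/dC_M = −r_P/(r_N+r_P) = −k₂/(k₂+k₁·C_M).
Integrating from C_{M0} to C_M: C_P = (0.0691/0.0936)·ln[(0.0691+0.0936·5.71)/(0.0691+0.0936·3.04)] = 0.7382·ln(0.6036/0.3534) = 0.3951 mol·L⁻¹.
Then C_N = (C_{M0}−C_M) − C_P = 2.672 − 0.3951 = 2.277 mol·L⁻¹.
Y_N = C_N/C_{M0} = 2.277/5.71 = 0.399.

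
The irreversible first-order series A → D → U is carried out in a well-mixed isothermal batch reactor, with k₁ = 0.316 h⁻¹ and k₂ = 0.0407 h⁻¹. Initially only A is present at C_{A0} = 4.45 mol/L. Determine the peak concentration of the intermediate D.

3.29 mol/L

Evaluating C_D at t_opt = ln(k₂/k₁)/(k₂−k₁) gives C_{D,max}/C_{A0} = (k₁/k₂)^[k₂/(k₂−k₁)].
= (0.316/0.0407)^(0.0407/(0.0407−0.316)) = (7.764)^(-0.1478) = 0.7386.
C_{D,max} = 0.7386×4.45 = 3.29 mol/L.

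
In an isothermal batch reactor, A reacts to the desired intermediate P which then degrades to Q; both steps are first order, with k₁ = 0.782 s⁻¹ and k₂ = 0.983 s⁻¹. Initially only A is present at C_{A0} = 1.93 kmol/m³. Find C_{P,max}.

At the optimum, C_{P,max}/C_{A0} = (k₁/k₂)^[k₂/(k₂−k₁)].
= (0.782/0.983)^(0.983/(0.983−0.782)) = (0.7955)^(4.891) = 0.3267.
C_{P,max} = 0.3267×1.93 = 0.631 kmol/m³.

0.631 kmol/m³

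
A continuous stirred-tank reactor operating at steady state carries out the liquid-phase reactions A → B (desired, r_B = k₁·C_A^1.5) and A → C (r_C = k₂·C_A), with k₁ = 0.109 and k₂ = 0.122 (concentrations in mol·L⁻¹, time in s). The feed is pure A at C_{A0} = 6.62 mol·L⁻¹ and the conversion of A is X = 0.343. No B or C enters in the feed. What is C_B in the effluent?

Exit C_A = C_{A0}(1−X) = 6.62×0.657 = 4.349 mol·L⁻¹.
Rates in a CSTR are evaluated at the outlet concentration: r_B = 0.109×4.349^1.5 = 0.9887, r_C = 0.122×4.349 = 0.5306.
Fraction of consumed A going to B: r_B/(r_B+r_C) = 0.6508.
C_B = 0.6508·C_{A0}·X = 0.6508×6.62×0.343 = 1.48 mol·L⁻¹.

1.48 mol·L⁻¹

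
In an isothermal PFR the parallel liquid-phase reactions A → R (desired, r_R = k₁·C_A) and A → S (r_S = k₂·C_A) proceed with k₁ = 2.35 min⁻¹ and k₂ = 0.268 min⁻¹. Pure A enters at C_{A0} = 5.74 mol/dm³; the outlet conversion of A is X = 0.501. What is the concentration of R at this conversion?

C_A = C_{A0}(1−X) = 2.864 mol/dm³.
Both paths are first order in A, so the instantaneous fraction to R is constant: dC_R/d(−C_A) = k₁/(k₁+k₂) = 0.8976.
C_R = 0.8976·(C_{A0}−C_A) = 0.8976×2.876 = 2.58 mol/dm³.

2.58 mol/dm³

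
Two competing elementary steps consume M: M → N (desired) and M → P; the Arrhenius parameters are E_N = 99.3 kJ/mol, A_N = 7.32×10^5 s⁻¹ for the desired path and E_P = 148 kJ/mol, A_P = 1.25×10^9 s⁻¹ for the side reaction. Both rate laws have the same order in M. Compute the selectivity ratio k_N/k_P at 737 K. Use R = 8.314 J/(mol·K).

1.66

Since both paths have the same order in M, the concentration cancels and S_{N/P} = k_N/k_P = (A_N/A_P)·exp[(E_P−E_N)/(RT)].
(E_P−E_N)/(RT) = (148−99.3)×10³/(8.314×737) = 48700/6127 = 7.948.
k_N/k_P = (7.32×10^5/1.25×10^9)·exp(7.948) = 5.856×10^-4 × 2830 = 1.66.
Since E_N < E_P, lowering the temperature improves selectivity toward N.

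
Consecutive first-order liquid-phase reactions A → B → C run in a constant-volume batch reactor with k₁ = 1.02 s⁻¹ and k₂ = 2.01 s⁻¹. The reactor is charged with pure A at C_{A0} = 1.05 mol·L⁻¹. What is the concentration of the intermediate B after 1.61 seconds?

0.167 mol·L⁻¹

Solving the coupled first-order balances gives C_B(t) = [k₁/(k₂−k₁)]·C_{A0}·(e^(−k₁t) − e^(−k₂t)).
e^(−k₁t) = e^(−1.02×1.61) = e^(−1.642) = 0.1936; e^(−k₂t) = e^(−3.236) = 0.03932.
C_B = 1.02×1.05/(2.01−1.02) × (0.1936−0.03932) = 1.082×0.1542 = 0.1669 mol·L⁻¹.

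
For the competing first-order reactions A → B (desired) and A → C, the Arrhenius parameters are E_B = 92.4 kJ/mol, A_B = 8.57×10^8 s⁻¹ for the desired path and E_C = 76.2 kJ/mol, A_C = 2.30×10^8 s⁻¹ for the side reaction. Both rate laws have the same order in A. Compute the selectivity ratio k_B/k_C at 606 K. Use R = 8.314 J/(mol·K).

k_B/k_C = (A_B/A_C)·exp[−(E_B−E_C)/(RT)] = (A_B/A_C)·exp[(E_C−E_B)/(RT)].
(E_C−E_B)/(RT) = (76.2−92.4)×10³/(8.314×606) = -16200/5038 = -3.215.
k_B/k_C = (8.57×10^8/2.30×10^8)·exp(-3.215) = 3.726 × 0.04014 = 0.150.
Since E_B > E_C, raising the temperature improves selectivity toward B.

0.150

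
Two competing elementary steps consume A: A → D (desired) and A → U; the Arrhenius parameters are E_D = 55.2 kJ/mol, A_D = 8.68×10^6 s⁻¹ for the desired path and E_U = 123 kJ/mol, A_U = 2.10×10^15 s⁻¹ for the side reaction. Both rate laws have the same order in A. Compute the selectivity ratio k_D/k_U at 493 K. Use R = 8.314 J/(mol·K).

k_D/k_U = (A_D/A_U)·exp[−(E_D−E_U)/(RT)] = (A_D/A_U)·exp[(E_U−E_D)/(RT)].
(E_U−E_D)/(RT) = (123−55.2)×10³/(8.314×493) = 67800/4099 = 16.54.
k_D/k_U = (8.68×10^6/2.10×10^15)·exp(16.54) = 4.133×10^-9 × 1.527×10^7 = 0.0631.
Since E_D < E_U, lowering the temperature improves selectivity toward D.

0.0631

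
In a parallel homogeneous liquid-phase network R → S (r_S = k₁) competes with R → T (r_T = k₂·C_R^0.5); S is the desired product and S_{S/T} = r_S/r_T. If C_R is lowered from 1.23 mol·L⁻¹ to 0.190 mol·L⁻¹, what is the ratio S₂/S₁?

2.54

S_{S/T} = (k₁/k₂)·C_R^-0.5, so S₂/S₁ = (C_{R,2}/C_{R,1})^-0.5.
= (0.190/1.23)^(-0.5) = (0.1545)^(-0.5) = 2.54.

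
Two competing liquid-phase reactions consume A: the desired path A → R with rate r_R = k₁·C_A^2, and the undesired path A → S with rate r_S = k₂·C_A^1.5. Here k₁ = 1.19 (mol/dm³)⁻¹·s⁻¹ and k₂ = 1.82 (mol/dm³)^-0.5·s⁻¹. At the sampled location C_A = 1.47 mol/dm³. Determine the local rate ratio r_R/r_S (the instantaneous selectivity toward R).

S_{R/S} = r_R/r_S = (k₁·C_A^2)/(k₂·C_A^1.5) = (k₁/k₂)·C_A^0.5.
= (1.19×1.470^2) / (1.82×1.470^1.5) = 2.571/3.244 = 0.793.
Since the desired path is higher order in A, keeping C_A high (PFR or concentrated feed) favours R.

0.793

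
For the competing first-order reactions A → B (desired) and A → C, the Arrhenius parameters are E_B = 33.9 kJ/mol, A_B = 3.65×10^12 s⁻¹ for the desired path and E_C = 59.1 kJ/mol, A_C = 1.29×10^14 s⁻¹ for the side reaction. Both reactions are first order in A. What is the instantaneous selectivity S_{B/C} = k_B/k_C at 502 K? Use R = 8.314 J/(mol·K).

11.9

k_B/k_C = (A_B/A_C)·exp[−(E_B−E_C)/(RT)] = (A_B/A_C)·exp[(E_C−E_B)/(RT)].
(E_C−E_B)/(RT) = (59.1−33.9)×10³/(8.314×502) = 25200/4174 = 6.038.
k_B/k_C = (3.65×10^12/1.29×10^14)·exp(6.038) = 0.02829 × 419.0 = 11.9.
Since E_B < E_C, lowering the temperature improves selectivity toward B.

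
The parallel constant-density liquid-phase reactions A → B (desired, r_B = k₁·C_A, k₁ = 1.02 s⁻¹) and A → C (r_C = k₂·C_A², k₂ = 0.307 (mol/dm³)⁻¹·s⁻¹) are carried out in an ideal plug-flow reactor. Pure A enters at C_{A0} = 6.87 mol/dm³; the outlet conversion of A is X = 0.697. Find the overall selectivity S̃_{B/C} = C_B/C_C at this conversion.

0.787

C_A = C_{A0}(1−X) = 2.082 mol/dm³.
Along a PFR/batch, dC_B/dC_A = −r_B/(r_B+r_C) = −k₁/(k₁+k₂·C_A).
Integrating from C_{A0} to C_A: C_B = (1.02/0.307)·ln[(1.02+0.307·6.87)/(1.02+0.307·2.08)] = 3.322·ln(3.129/1.659) = 2.108 mol/dm³.
C_C = (C_{A0}−C_A)−C_B = 2.680 mol/dm³; S̃_{B/C} = 2.108/2.680 = 0.787.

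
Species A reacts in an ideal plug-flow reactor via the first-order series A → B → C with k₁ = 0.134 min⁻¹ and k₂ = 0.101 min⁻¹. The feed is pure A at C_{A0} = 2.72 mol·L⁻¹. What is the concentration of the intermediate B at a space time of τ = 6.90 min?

For first-order series with pure A initially, C_B(τ) = k₁C_{A0}/(k₂−k₁)·(e^(−k₁τ) − e^(−k₂τ)).
e^(−k₁τ) = e^(−0.134×6.90) = e^(−0.9246) = 0.3967; e^(−k₂τ) = e^(−0.6969) = 0.4981.
C_B = 0.134×2.72/(0.101−0.134) × (0.3967−0.4981) = (-11.04)×(-0.1014) = 1.120 mol·L⁻¹.

1.12 mol·L⁻¹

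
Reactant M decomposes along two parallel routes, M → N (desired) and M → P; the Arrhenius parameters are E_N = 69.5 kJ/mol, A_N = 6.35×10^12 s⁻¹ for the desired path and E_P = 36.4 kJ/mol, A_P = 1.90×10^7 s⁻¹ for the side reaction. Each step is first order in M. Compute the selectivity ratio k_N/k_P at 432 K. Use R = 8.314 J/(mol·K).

Since both paths have the same order in M, the concentration cancels and S_{N/P} = k_N/k_P = (A_N/A_P)·exp[(E_P−E_N)/(RT)].
(E_P−E_N)/(RT) = (36.4−69.5)×10³/(8.314×432) = -33100/3592 = -9.216.
k_N/k_P = (6.35×10^12/1.90×10^7)·exp(-9.216) = 3.342×10^5 × 9.945×10^-5 = 33.2.
Since E_N > E_P, raising the temperature improves selectivity toward N.

33.2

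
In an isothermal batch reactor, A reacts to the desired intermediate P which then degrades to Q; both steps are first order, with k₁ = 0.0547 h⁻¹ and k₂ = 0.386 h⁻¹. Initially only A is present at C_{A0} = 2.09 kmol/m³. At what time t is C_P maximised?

The intermediate peaks when r₁ = r₂, i.e. k₁e^(−k₁t) = k₂e^(−k₂t), giving t_opt = ln(k₂/k₁)/(k₂−k₁).
= ln(0.386/0.0547)/(0.386−0.0547) = ln(7.057)/0.3313 = 1.954/0.3313 = 5.90 h.

5.90 h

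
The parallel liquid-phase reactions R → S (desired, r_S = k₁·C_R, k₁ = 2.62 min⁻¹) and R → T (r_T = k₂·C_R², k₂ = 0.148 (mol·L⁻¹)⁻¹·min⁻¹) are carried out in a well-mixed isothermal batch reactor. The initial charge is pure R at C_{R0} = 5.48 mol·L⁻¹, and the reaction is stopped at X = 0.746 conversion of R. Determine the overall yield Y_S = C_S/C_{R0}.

C_R = C_{R0}(1−X) = 1.392 mol·L⁻¹.
Along a PFR/batch, dC_S/dC_R = −r_S/(r_S+r_T) = −k₁/(k₁+k₂·C_R).
Integrating from C_{R0} to C_R: C_S = (2.62/0.148)·ln[(2.62+0.148·5.48)/(2.62+0.148·1.39)] = 17.70·ln(3.431/2.826) = 3.434 mol·L⁻¹.
Y_S = C_S/C_{R0} = 3.434/5.48 = 0.627.

0.627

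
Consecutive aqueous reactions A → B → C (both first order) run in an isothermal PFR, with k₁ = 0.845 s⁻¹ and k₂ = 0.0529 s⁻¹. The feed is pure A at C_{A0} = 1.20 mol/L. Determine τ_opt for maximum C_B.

For first-order series the maximum of C_B occurs at τ_opt = ln(k₂/k₁)/(k₂−k₁).
= ln(0.0529/0.845)/(0.0529−0.845) = ln(0.06260)/-0.7921 = -2.771/-0.7921 = 3.50 s.

3.50 s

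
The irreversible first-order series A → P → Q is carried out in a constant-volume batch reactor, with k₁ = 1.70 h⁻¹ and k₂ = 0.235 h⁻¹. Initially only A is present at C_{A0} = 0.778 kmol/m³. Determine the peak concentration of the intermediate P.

0.566 kmol/m³

For a first-order series the maximum intermediate yield is C_{P,max}/C_{A0} = (k₁/k₂)^[k₂/(k₂−k₁)].
= (1.70/0.235)^(0.235/(0.235−1.70)) = (7.234)^(-0.1604) = 0.7280.
C_{P,max} = 0.7280×0.778 = 0.566 kmol/m³.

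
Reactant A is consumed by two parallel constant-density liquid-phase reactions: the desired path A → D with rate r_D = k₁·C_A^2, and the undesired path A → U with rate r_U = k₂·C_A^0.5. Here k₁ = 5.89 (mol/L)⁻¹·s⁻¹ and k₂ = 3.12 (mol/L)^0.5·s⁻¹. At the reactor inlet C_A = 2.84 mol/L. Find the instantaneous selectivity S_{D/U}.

S_{D/U} = r_D/r_U = (k₁·C_A^2)/(k₂·C_A^0.5) = (k₁/k₂)·C_A^1.5.
= (5.89×2.840^2) / (3.12×2.840^0.5) = 47.51/5.258 = 9.04.
Since the desired path is higher order in A, keeping C_A high (PFR or concentrated feed) favours D.

9.04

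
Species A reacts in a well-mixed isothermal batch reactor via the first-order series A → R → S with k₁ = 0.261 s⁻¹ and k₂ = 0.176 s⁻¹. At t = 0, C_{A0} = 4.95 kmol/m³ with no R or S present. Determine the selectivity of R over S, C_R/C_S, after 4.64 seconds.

1.70

For first-order series with pure A initially, C_R(t) = k₁C_{A0}/(k₂−k₁)·(e^(−k₁t) − e^(−k₂t)).
e^(−k₁t) = e^(−0.261×4.64) = e^(−1.211) = 0.2979; e^(−k₂t) = e^(−0.8166) = 0.4419.
C_R = 0.261×4.95/(0.176−0.261) × (0.2979−0.4419) = (-15.20)×(-0.1440) = 2.189 kmol/m³.
C_A = C_{A0}e^(−k₁t) = 1.475 kmol/m³, so C_S = C_{A0}−C_A−C_R = 1.286 kmol/m³; C_R/C_S = 1.70.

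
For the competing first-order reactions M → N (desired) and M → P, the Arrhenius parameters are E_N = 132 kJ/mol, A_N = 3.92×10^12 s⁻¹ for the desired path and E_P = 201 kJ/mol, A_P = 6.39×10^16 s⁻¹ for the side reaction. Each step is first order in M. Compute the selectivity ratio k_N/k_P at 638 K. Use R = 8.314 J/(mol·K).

27.4

With equal orders, S_{N/P} = k_N/k_P = (A_N/A_P)·exp[(E_P−E_N)/(RT)].
(E_P−E_N)/(RT) = (201−132)×10³/(8.314×638) = 69000/5304 = 13.01.
k_N/k_P = (3.92×10^12/6.39×10^16)·exp(13.01) = 6.135×10^-5 × 4.461×10^5 = 27.4.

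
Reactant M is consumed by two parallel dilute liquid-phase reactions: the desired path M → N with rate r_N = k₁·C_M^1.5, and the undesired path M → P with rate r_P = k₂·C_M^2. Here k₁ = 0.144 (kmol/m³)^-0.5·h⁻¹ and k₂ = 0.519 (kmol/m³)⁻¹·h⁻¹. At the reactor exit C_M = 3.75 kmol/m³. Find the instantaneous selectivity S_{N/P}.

S_{N/P} = r_N/r_P = (k₁·C_M^1.5)/(k₂·C_M^2) = (k₁/k₂)·C_M^-0.5.
= (0.144×3.750^1.5) / (0.519×3.750^2) = 1.046/7.298 = 0.143.

0.143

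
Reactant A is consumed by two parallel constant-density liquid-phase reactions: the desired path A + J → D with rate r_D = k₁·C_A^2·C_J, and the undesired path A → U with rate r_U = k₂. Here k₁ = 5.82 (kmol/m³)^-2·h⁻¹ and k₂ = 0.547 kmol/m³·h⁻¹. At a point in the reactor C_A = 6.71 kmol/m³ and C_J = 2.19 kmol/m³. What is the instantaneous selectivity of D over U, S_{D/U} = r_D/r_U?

1049

S_{D/U} = r_D/r_U = (k₁·C_A^2·C_J)/(k₂) = (k₁/k₂)·C_A^2·C_J.
= (5.82×6.710^2×2.190) / (0.547) = 573.9/0.5470 = 1049.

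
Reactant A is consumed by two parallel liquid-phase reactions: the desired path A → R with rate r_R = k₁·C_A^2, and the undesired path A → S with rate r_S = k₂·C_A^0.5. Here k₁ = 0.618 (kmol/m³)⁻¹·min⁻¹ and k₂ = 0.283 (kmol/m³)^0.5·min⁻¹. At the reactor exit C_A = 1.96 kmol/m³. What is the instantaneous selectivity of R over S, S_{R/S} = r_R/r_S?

S_{R/S} = r_R/r_S = (k₁·C_A^2)/(k₂·C_A^0.5) = (k₁/k₂)·C_A^1.5.
= (0.618×1.960^2) / (0.283×1.960^0.5) = 2.374/0.3962 = 5.99.
Since the desired path is higher order in A, keeping C_A high (PFR or concentrated feed) favours R.

5.99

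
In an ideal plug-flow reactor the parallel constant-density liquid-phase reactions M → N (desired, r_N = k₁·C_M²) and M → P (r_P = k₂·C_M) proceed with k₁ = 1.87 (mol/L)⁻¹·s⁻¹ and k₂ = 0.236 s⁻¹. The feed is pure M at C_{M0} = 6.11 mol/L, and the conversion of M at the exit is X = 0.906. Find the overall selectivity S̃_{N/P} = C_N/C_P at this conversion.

C_M = C_{M0}(1−X) = 0.5743 mol/L.
Along a PFR/batch, dC_P/dC_M = −r_P/(r_N+r_P) = −k₂/(k₂+k₁·C_M).
Integrating from C_{M0} to C_M: C_P = (0.236/1.87)·ln[(0.236+1.87·6.11)/(0.236+1.87·0.574)] = 0.1262·ln(11.66/1.310) = 0.2759 mol/L.
Then C_N = (C_{M0}−C_M) − C_P = 5.536 − 0.2759 = 5.260 mol/L.
S̃_{N/P} = C_N/C_P = 5.260/0.2759 = 19.1.

19.1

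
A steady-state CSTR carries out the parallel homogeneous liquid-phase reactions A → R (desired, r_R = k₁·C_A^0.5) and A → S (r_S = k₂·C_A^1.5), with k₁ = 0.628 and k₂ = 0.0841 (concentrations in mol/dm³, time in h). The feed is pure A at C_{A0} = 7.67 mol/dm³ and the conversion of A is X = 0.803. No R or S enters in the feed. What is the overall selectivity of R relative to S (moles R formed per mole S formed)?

Exit C_A = C_{A0}(1−X) = 7.67×0.197 = 1.511 mol/dm³.
Rates in a CSTR are evaluated at the outlet concentration: r_R = 0.628×1.511^0.5 = 0.7720, r_S = 0.0841×1.511^1.5 = 0.1562.
Overall selectivity = C_R/C_S = r_Rτ/(r_Sτ) = r_R/r_S = 4.94.

4.94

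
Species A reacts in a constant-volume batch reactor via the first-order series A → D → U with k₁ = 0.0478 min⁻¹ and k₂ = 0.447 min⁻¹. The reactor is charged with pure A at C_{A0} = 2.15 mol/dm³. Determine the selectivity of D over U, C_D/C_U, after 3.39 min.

1.02

Solving the coupled first-order balances gives C_D(t) = [k₁/(k₂−k₁)]·C_{A0}·(e^(−k₁t) − e^(−k₂t)).
e^(−k₁t) = e^(−0.0478×3.39) = e^(−0.1620) = 0.8504; e^(−k₂t) = e^(−1.515) = 0.2197.
C_D = 0.0478×2.15/(0.447−0.0478) × (0.8504−0.2197) = 0.2574×0.6307 = 0.1624 mol/dm³.
C_A = C_{A0}e^(−k₁t) = 1.828 mol/dm³, so C_U = C_{A0}−C_A−C_D = 0.1593 mol/dm³; C_D/C_U = 1.02.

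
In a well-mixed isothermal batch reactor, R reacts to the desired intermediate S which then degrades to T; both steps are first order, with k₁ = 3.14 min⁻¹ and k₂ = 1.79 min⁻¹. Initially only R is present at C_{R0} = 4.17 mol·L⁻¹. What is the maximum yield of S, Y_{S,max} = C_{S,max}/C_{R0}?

0.475

At the optimum, C_{S,max}/C_{R0} = (k₁/k₂)^[k₂/(k₂−k₁)].
= (3.14/1.79)^(1.79/(1.79−3.14)) = (1.754)^(-1.326) = 0.4746.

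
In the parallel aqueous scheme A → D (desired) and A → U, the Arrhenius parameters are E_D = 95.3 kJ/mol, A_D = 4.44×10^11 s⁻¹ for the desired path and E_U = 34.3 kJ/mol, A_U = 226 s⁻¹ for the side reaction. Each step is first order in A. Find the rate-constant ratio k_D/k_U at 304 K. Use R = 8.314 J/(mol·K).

With equal orders, S_{D/U} = k_D/k_U = (A_D/A_U)·exp[(E_U−E_D)/(RT)].
(E_U−E_D)/(RT) = (34.3−95.3)×10³/(8.314×304) = -61000/2527 = -24.13.
k_D/k_U = (4.44×10^11/226)·exp(-24.13) = 1.965×10^9 × 3.299×10^-11 = 0.0648.

0.0648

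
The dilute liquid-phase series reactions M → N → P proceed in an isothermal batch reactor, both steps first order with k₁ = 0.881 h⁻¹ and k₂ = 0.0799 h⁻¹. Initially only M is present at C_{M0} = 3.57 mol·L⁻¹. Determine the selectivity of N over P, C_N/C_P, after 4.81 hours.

The intermediate concentration in a first-order A→B→C sequence is C_N = k₁C_{M0}(e^(−k₁t) − e^(−k₂t))/(k₂−k₁).
e^(−k₁t) = e^(−0.881×4.81) = e^(−4.238) = 0.01444; e^(−k₂t) = e^(−0.3843) = 0.6809.
C_N = 0.881×3.57/(0.0799−0.881) × (0.01444−0.6809) = (-3.926)×(-0.6665) = 2.617 mol·L⁻¹.
C_M = C_{M0}e^(−k₁t) = 0.05156 mol·L⁻¹, so C_P = C_{M0}−C_M−C_N = 0.9018 mol·L⁻¹; C_N/C_P = 2.90.

2.90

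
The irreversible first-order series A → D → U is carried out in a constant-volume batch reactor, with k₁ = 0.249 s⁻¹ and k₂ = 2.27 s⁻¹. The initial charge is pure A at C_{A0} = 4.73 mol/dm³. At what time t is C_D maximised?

For first-order series the maximum of C_D occurs at t_opt = ln(k₂/k₁)/(k₂−k₁).
= ln(2.27/0.249)/(2.27−0.249) = ln(9.116)/2.021 = 2.210/2.021 = 1.09 s.

1.09 s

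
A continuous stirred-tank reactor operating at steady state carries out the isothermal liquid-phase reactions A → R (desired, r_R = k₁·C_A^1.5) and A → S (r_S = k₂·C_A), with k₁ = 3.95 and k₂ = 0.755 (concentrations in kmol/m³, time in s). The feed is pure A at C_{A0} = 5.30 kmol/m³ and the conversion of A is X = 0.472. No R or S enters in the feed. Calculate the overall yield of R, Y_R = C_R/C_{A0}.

0.424

Exit C_A = C_{A0}(1−X) = 5.30×0.528 = 2.798 kmol/m³.
A CSTR operates uniformly at the exit composition, giving r_R = 18.49 and r_S = 2.113 (each k·C_A^n at C_A = 2.798).
Fraction of consumed A going to R: r_R/(r_R+r_S) = 0.8975.
C_R = 0.8975·C_{A0}·X = 0.8975×5.30×0.472 = 2.25 kmol/m³; Y_R = C_R/C_{A0} = 0.424.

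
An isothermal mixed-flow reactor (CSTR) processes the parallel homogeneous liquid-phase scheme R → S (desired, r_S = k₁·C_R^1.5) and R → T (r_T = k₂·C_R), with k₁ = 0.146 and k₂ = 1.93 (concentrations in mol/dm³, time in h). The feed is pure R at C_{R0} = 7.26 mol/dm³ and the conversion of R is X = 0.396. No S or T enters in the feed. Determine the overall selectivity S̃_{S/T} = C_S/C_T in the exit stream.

0.158

Exit C_R = C_{R0}(1−X) = 7.26×0.604 = 4.385 mol/dm³.
In a CSTR the entire volume is at exit conditions, so r_S = 0.146×4.385^1.5 = 1.341 and r_T = 1.93×4.385 = 8.463.
Overall selectivity = C_S/C_T = r_Sτ/(r_Tτ) = r_S/r_T = 0.158.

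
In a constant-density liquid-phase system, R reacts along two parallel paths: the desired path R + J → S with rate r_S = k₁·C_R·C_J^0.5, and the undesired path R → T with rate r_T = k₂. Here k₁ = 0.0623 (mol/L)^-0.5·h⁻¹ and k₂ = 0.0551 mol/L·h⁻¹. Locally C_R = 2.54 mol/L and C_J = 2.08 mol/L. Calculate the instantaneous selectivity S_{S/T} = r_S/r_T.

S_{S/T} = r_S/r_T = (k₁·C_R·C_J^0.5)/(k₂) = (k₁/k₂)·C_R·C_J^0.5.
= (0.0623×2.540×2.080^0.5) / (0.0551) = 0.2282/0.05510 = 4.14.

4.14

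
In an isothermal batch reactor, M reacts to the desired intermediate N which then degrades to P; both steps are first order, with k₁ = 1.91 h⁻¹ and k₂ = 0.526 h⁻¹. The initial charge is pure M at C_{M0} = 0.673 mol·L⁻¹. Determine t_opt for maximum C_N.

Setting dC_N/dt = 0 gives t_opt = ln(k₂/k₁)/(k₂−k₁).
= ln(0.526/1.91)/(0.526−1.91) = ln(0.2754)/-1.384 = -1.290/-1.384 = 0.932 h.

0.932 h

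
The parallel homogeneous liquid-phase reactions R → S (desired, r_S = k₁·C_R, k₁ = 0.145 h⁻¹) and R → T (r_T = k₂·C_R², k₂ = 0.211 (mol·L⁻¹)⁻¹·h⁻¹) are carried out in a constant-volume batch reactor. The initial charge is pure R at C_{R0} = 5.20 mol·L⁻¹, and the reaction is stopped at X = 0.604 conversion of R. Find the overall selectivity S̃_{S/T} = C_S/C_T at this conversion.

0.200

C_R = C_{R0}(1−X) = 2.059 mol·L⁻¹.
Along a PFR/batch, dC_S/dC_R = −r_S/(r_S+r_T) = −k₁/(k₁+k₂·C_R).
Integrating from C_{R0} to C_R: C_S = (0.145/0.211)·ln[(0.145+0.211·5.20)/(0.145+0.211·2.06)] = 0.6872·ln(1.242/0.5795) = 0.5240 mol·L⁻¹.
C_T = (C_{R0}−C_R)−C_S = 2.617 mol·L⁻¹; S̃_{S/T} = 0.5240/2.617 = 0.200.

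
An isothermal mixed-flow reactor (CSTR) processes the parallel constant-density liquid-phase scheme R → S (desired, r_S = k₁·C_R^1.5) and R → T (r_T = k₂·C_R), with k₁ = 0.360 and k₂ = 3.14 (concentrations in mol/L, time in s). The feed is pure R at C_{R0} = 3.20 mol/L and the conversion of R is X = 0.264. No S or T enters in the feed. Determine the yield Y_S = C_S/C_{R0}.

0.0395

Exit C_R = C_{R0}(1−X) = 3.20×0.736 = 2.355 mol/L.
A CSTR operates uniformly at the exit composition, giving r_S = 1.301 and r_T = 7.395 (each k·C_R^n at C_R = 2.355).
Fraction of consumed R going to S: r_S/(r_S+r_T) = 0.1496.
C_S = 0.1496·C_{R0}·X = 0.1496×3.20×0.264 = 0.126 mol/L; Y_S = C_S/C_{R0} = 0.0395.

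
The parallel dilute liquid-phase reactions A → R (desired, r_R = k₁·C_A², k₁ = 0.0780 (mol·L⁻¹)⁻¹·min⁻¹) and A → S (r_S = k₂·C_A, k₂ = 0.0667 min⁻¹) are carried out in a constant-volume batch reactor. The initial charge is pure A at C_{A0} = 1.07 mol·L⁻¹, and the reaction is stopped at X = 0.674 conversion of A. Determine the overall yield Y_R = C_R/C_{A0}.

0.299

C_A = C_{A0}(1−X) = 0.3488 mol·L⁻¹.
Along a PFR/batch, dC_S/dC_A = −r_S/(r_R+r_S) = −k₂/(k₂+k₁·C_A).
Integrating from C_{A0} to C_A: C_S = (0.0667/0.0780)·ln[(0.0667+0.0780·1.07)/(0.0667+0.0780·0.349)] = 0.8551·ln(0.1502/0.09391) = 0.4014 mol·L⁻¹.
Then C_R = (C_{A0}−C_A) − C_S = 0.7212 − 0.4014 = 0.3198 mol·L⁻¹.
Y_R = C_R/C_{A0} = 0.3198/1.07 = 0.299.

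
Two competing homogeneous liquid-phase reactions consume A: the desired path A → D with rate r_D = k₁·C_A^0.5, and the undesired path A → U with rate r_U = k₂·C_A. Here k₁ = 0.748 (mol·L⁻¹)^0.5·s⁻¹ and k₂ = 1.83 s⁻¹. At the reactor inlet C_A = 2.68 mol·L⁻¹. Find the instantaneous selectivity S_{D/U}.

S_{D/U} = r_D/r_U = (k₁·C_A^0.5)/(k₂·C_A) = (k₁/k₂)·C_A^-0.5.
= (0.748×2.680^0.5) / (1.83×2.680) = 1.225/4.904 = 0.250.
The undesired path is higher order in A, so low C_A (CSTR or dilute feed) favours D.

0.250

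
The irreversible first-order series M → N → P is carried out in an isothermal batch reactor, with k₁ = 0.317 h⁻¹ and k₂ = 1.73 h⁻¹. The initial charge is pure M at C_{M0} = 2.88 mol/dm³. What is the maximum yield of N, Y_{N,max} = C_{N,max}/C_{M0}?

At the optimum, C_{N,max}/C_{M0} = (k₁/k₂)^[k₂/(k₂−k₁)].
= (0.317/1.73)^(1.73/(1.73−0.317)) = (0.1832)^(1.224) = 0.1252.

0.125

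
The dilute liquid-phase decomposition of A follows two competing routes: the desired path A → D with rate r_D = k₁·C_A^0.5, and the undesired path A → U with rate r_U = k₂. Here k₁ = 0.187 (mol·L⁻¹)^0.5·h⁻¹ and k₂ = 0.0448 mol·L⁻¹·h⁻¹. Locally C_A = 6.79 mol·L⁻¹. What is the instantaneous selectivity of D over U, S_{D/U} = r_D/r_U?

S_{D/U} = r_D/r_U = (k₁·C_A^0.5)/(k₂) = (k₁/k₂)·C_A^0.5.
= (0.187×6.790^0.5) / (0.0448) = 0.4873/0.04480 = 10.9.
Since the desired path is higher order in A, keeping C_A high (PFR or concentrated feed) favours D.

10.9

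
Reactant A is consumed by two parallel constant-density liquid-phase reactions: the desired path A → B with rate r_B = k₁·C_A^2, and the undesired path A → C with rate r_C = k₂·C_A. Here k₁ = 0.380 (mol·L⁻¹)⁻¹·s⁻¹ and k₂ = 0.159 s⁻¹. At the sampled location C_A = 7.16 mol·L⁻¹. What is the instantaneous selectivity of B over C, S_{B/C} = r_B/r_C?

17.1

S_{B/C} = r_B/r_C = (k₁·C_A^2)/(k₂·C_A) = (k₁/k₂)·C_A.
= (0.380×7.160^2) / (0.159×7.160) = 19.48/1.138 = 17.1.
Since the desired path is higher order in A, keeping C_A high (PFR or concentrated feed) favours B.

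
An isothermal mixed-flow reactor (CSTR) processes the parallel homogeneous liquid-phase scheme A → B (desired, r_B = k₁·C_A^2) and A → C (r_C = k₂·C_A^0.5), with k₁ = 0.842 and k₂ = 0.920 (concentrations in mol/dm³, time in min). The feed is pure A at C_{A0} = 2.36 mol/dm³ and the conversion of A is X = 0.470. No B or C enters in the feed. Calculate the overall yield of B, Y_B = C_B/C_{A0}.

Exit C_A = C_{A0}(1−X) = 2.36×0.530 = 1.251 mol/dm³.
A CSTR operates uniformly at the exit composition, giving r_B = 1.317 and r_C = 1.029 (each k·C_A^n at C_A = 1.251).
Fraction of consumed A going to B: r_B/(r_B+r_C) = 0.5615.
C_B = 0.5615·C_{A0}·X = 0.5615×2.36×0.470 = 0.623 mol/dm³; Y_B = C_B/C_{A0} = 0.264.

0.264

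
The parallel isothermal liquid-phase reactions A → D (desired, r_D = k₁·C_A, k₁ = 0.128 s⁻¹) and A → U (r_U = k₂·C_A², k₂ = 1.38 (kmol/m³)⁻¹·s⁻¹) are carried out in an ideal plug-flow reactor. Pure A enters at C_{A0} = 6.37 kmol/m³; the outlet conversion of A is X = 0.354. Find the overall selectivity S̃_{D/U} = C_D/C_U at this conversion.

C_A = C_{A0}(1−X) = 4.115 kmol/m³.
Along a PFR/batch, dC_D/dC_A = −r_D/(r_D+r_U) = −k₁/(k₁+k₂·C_A).
Integrating from C_{A0} to C_A: C_D = (0.128/1.38)·ln[(0.128+1.38·6.37)/(0.128+1.38·4.12)] = 0.09275·ln(8.919/5.807) = 0.03980 kmol/m³.
C_U = (C_{A0}−C_A)−C_D = 2.215 kmol/m³; S̃_{D/U} = 0.03980/2.215 = 0.0180.

0.0180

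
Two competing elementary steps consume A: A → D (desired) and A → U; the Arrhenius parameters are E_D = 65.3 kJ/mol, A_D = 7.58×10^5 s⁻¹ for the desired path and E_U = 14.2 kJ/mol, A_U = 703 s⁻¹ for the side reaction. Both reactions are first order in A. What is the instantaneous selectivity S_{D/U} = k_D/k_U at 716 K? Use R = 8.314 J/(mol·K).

0.202

k_D/k_U = (A_D/A_U)·exp[−(E_D−E_U)/(RT)] = (A_D/A_U)·exp[(E_U−E_D)/(RT)].
(E_U−E_D)/(RT) = (14.2−65.3)×10³/(8.314×716) = -51100/5953 = -8.584.
k_D/k_U = (7.58×10^5/703)·exp(-8.584) = 1078 × 1.870×10^-4 = 0.202.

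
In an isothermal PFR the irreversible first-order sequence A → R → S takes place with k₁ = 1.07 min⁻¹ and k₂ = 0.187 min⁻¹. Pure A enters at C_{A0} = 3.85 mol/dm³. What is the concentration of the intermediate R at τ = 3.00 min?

Solving the coupled first-order balances gives C_R(τ) = [k₁/(k₂−k₁)]·C_{A0}·(e^(−k₁τ) − e^(−k₂τ)).
e^(−k₁τ) = e^(−1.07×3.00) = e^(−3.210) = 0.04036; e^(−k₂τ) = e^(−0.5610) = 0.5706.
C_R = 1.07×3.85/(0.187−1.07) × (0.04036−0.5706) = (-4.665)×(-0.5303) = 2.474 mol/dm³.

2.47 mol/dm³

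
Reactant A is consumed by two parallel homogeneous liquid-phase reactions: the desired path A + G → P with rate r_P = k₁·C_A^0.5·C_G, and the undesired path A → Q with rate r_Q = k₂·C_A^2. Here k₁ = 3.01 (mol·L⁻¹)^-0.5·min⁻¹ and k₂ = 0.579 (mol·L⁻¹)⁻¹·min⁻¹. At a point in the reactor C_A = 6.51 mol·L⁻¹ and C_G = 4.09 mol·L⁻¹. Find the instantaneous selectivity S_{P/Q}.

S_{P/Q} = r_P/r_Q = (k₁·C_A^0.5·C_G)/(k₂·C_A^2) = (k₁/k₂)·C_A^-1.5·C_G.
= (3.01×6.510^0.5×4.090) / (0.579×6.510^2) = 31.41/24.54 = 1.28.
The undesired path is higher order in A, so low C_A (CSTR or dilute feed) favours P.

1.28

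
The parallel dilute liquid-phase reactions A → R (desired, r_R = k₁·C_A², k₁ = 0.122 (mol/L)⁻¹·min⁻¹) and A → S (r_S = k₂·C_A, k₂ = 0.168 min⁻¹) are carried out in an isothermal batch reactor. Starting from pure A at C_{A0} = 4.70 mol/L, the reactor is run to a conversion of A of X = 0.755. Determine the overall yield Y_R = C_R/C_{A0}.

C_A = C_{A0}(1−X) = 1.151 mol/L.
Along a PFR/batch, dC_S/dC_A = −r_S/(r_R+r_S) = −k₂/(k₂+k₁·C_A).
Integrating from C_{A0} to C_A: C_S = (0.168/0.122)·ln[(0.168+0.122·4.70)/(0.168+0.122·1.15)] = 1.377·ln(0.7414/0.3085) = 1.207 mol/L.
Then C_R = (C_{A0}−C_A) − C_S = 3.549 − 1.207 = 2.341 mol/L.
Y_R = C_R/C_{A0} = 2.341/4.70 = 0.498.

0.498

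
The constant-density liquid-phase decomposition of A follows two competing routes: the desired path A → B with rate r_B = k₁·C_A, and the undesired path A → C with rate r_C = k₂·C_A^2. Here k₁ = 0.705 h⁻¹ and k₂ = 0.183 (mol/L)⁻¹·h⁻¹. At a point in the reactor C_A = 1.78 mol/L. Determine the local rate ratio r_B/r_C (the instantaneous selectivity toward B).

2.16

S_{B/C} = r_B/r_C = (k₁·C_A)/(k₂·C_A^2) = (k₁/k₂)·C_A⁻¹.
= (0.705×1.780) / (0.183×1.780^2) = 1.255/0.5798 = 2.16.
The undesired path is higher order in A, so low C_A (CSTR or dilute feed) favours B.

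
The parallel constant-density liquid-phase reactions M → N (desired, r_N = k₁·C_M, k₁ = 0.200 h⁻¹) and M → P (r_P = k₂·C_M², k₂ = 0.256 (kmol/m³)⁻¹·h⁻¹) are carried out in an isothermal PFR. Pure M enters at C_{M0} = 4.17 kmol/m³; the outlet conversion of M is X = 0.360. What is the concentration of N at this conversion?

0.282 kmol/m³

C_M = C_{M0}(1−X) = 2.669 kmol/m³.
Along a PFR/batch, dC_N/dC_M = −r_N/(r_N+r_P) = −k₁/(k₁+k₂·C_M).
Integrating from C_{M0} to C_M: C_N = (0.200/0.256)·ln[(0.200+0.256·4.17)/(0.200+0.256·2.67)] = 0.7812·ln(1.268/0.8832) = 0.2822 kmol/m³.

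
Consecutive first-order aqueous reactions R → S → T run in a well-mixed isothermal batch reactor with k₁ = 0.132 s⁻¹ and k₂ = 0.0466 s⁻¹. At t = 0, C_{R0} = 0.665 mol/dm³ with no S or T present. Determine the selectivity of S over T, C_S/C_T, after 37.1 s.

0.360

For first-order series with pure R initially, C_S(t) = k₁C_{R0}/(k₂−k₁)·(e^(−k₁t) − e^(−k₂t)).
e^(−k₁t) = e^(−0.132×37.1) = e^(−4.897) = 0.007467; e^(−k₂t) = e^(−1.729) = 0.1775.
C_S = 0.132×0.665/(0.0466−0.132) × (0.007467−0.1775) = (-1.028)×(-0.1700) = 0.1748 mol/dm³.
C_R = C_{R0}e^(−k₁t) = 0.004966 mol/dm³, so C_T = C_{R0}−C_R−C_S = 0.4853 mol/dm³; C_S/C_T = 0.360.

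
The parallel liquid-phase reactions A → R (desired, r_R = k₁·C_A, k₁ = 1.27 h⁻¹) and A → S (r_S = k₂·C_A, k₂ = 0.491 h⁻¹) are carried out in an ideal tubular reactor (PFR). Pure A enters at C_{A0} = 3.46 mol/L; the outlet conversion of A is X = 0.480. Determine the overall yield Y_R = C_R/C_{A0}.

0.346

C_A = C_{A0}(1−X) = 1.799 mol/L.
Both paths are first order in A, so the instantaneous fraction to R is constant: dC_R/d(−C_A) = k₁/(k₁+k₂) = 0.7212.
C_R = 0.7212·(C_{A0}−C_A) = 0.7212×1.661 = 1.20 mol/L.
Y_R = C_R/C_{A0} = 1.198/3.46 = 0.346.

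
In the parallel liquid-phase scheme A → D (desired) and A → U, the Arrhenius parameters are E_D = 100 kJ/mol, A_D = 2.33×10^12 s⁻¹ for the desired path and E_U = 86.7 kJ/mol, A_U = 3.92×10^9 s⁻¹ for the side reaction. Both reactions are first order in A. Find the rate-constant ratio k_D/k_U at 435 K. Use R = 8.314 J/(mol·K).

Since both paths have the same order in A, the concentration cancels and S_{D/U} = k_D/k_U = (A_D/A_U)·exp[(E_U−E_D)/(RT)].
(E_U−E_D)/(RT) = (86.7−100)×10³/(8.314×435) = -13300/3617 = -3.677.
k_D/k_U = (2.33×10^12/3.92×10^9)·exp(-3.677) = 594.4 × 0.02529 = 15.0.

15.0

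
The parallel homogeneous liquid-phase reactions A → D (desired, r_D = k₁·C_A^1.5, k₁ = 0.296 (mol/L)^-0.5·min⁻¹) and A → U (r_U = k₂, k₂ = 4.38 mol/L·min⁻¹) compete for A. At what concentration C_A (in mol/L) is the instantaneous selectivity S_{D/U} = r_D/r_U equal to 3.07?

12.7 mol/L

S_{D/U} = (k₁/k₂)·C_A^1.5 ⇒ C_A = (S·k₂/k₁)^(1/1.5).
= (3.07×4.38/0.296)^(0.6667) = (45.43)^(0.6667) = 12.7 mol/L.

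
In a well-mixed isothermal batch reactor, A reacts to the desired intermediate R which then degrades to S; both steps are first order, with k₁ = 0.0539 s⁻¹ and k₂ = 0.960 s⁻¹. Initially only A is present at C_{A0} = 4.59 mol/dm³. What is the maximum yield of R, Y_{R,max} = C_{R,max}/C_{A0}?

Evaluating C_R at t_opt = ln(k₂/k₁)/(k₂−k₁) gives C_{R,max}/C_{A0} = (k₁/k₂)^[k₂/(k₂−k₁)].
= (0.0539/0.960)^(0.960/(0.960−0.0539)) = (0.05615)^(1.059) = 0.04731.

0.0473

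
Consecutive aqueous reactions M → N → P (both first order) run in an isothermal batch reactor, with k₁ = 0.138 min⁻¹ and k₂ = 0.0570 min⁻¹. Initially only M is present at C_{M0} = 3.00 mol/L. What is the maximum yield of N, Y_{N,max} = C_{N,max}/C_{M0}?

At the optimum, C_{N,max}/C_{M0} = (k₁/k₂)^[k₂/(k₂−k₁)].
= (0.138/0.0570)^(0.0570/(0.0570−0.138)) = (2.421)^(-0.7037) = 0.5368.

0.537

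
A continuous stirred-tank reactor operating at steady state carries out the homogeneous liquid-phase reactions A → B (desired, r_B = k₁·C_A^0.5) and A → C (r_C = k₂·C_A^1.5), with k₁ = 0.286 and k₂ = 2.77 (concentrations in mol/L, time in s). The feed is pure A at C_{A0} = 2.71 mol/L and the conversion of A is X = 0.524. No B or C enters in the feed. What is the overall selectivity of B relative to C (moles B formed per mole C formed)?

Exit C_A = C_{A0}(1−X) = 2.71×0.476 = 1.290 mol/L.
A CSTR operates uniformly at the exit composition, giving r_B = 0.3248 and r_C = 4.058 (each k·C_A^n at C_A = 1.290).
Overall selectivity = C_B/C_C = r_Bτ/(r_Cτ) = r_B/r_C = 0.0800.

0.0800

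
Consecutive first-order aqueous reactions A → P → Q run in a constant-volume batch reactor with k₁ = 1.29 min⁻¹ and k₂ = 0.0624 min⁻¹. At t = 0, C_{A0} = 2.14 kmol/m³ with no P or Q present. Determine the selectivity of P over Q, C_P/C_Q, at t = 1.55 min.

For first-order series with pure A initially, C_P(t) = k₁C_{A0}/(k₂−k₁)·(e^(−k₁t) − e^(−k₂t)).
e^(−k₁t) = e^(−1.29×1.55) = e^(−2.000) = 0.1354; e^(−k₂t) = e^(−0.09672) = 0.9078.
C_P = 1.29×2.14/(0.0624−1.29) × (0.1354−0.9078) = (-2.249)×(-0.7724) = 1.737 kmol/m³.
C_A = C_{A0}e^(−k₁t) = 0.2898 kmol/m³, so C_Q = C_{A0}−C_A−C_P = 0.1133 kmol/m³; C_P/C_Q = 15.3.

15.3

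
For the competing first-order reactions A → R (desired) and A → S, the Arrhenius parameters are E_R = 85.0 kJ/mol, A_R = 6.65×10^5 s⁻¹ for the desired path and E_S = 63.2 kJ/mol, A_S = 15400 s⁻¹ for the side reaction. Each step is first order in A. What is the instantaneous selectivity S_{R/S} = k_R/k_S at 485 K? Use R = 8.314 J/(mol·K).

k_R/k_S = (A_R/A_S)·exp[−(E_R−E_S)/(RT)] = (A_R/A_S)·exp[(E_S−E_R)/(RT)].
(E_S−E_R)/(RT) = (63.2−85.0)×10³/(8.314×485) = -21800/4032 = -5.406.
k_R/k_S = (6.65×10^5/15400)·exp(-5.406) = 43.18 × 0.004488 = 0.194.

0.194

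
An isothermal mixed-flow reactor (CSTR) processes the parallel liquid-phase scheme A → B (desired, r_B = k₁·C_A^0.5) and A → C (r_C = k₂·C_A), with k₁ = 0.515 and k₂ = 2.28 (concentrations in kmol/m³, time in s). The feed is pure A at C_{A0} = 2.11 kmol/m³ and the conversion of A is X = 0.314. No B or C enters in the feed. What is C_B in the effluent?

0.105 kmol/m³

Exit C_A = C_{A0}(1−X) = 2.11×0.686 = 1.447 kmol/m³.
In a CSTR the entire volume is at exit conditions, so r_B = 0.515×1.447^0.5 = 0.6196 and r_C = 2.28×1.447 = 3.300.
Fraction of consumed A going to B: r_B/(r_B+r_C) = 0.1581.
C_B = 0.1581·C_{A0}·X = 0.1581×2.11×0.314 = 0.105 kmol/m³.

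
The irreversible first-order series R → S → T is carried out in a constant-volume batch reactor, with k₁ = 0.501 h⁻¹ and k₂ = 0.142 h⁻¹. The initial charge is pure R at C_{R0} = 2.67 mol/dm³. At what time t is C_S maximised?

For first-order series the maximum of C_S occurs at t_opt = ln(k₂/k₁)/(k₂−k₁).
= ln(0.142/0.501)/(0.142−0.501) = ln(0.2834)/-0.3590 = -1.261/-0.3590 = 3.51 h.

3.51 h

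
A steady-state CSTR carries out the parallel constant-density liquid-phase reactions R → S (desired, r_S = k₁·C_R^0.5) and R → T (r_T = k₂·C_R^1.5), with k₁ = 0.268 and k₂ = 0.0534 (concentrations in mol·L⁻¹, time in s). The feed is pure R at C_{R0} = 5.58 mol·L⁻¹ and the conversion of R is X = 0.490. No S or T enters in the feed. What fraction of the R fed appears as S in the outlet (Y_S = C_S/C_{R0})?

0.313

Exit C_R = C_{R0}(1−X) = 5.58×0.510 = 2.846 mol·L⁻¹.
Rates in a CSTR are evaluated at the outlet concentration: r_S = 0.268×2.846^0.5 = 0.4521, r_T = 0.0534×2.846^1.5 = 0.2564.
Fraction of consumed R going to S: r_S/(r_S+r_T) = 0.6381.
C_S = 0.6381·C_{R0}·X = 0.6381×5.58×0.490 = 1.74 mol·L⁻¹; Y_S = C_S/C_{R0} = 0.313.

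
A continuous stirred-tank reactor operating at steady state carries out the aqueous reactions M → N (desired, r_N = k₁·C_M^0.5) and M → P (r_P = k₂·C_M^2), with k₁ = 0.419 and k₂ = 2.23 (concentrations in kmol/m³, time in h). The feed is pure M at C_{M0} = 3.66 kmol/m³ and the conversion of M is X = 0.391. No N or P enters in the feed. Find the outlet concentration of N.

Exit C_M = C_{M0}(1−X) = 3.66×0.609 = 2.229 kmol/m³.
A CSTR operates uniformly at the exit composition, giving r_N = 0.6256 and r_P = 11.08 (each k·C_M^n at C_M = 2.229).
Fraction of consumed M going to N: r_N/(r_N+r_P) = 0.05345.
C_N = 0.05345·C_{M0}·X = 0.05345×3.66×0.391 = 0.0765 kmol/m³.

0.0765 kmol/m³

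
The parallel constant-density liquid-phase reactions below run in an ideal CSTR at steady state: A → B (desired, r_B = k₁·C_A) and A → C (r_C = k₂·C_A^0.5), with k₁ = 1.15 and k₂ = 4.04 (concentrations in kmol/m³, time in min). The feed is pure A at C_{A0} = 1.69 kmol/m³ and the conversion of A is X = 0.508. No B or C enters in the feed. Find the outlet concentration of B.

Exit C_A = C_{A0}(1−X) = 1.69×0.492 = 0.8315 kmol/m³.
A CSTR operates uniformly at the exit composition, giving r_B = 0.9562 and r_C = 3.684 (each k·C_A^n at C_A = 0.8315).
Fraction of consumed A going to B: r_B/(r_B+r_C) = 0.2061.
C_B = 0.2061·C_{A0}·X = 0.2061×1.69×0.508 = 0.177 kmol/m³.

0.177 kmol/m³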